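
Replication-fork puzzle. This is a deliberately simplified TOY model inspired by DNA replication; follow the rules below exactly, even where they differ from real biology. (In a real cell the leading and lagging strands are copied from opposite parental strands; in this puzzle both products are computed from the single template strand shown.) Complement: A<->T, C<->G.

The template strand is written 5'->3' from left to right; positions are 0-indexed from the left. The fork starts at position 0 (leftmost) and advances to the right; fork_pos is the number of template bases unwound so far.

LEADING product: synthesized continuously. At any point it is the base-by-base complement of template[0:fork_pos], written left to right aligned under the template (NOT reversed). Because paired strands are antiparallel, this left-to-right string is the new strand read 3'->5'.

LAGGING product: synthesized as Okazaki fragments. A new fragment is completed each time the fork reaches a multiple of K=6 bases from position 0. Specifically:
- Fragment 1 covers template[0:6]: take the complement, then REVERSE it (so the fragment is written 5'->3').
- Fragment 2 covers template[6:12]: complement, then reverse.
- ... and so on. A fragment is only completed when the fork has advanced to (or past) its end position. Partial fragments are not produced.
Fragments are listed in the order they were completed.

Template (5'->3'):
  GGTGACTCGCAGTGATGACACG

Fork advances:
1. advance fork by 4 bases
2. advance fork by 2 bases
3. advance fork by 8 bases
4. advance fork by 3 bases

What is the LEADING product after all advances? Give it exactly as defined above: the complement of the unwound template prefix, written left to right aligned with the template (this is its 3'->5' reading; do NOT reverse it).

Answer: CCACTGAGCGTCACTAC

Derivation:
Step 1: advance 4 -> fork_pos = 0 + 4 = 4.
Step 2: advance 2 -> fork_pos = 4 + 2 = 6.
Step 3: advance 8 -> fork_pos = 6 + 8 = 14.
Step 4: advance 3 -> fork_pos = 14 + 3 = 17.
Unwound prefix: template[0:17] = GGTGACTCGCAGTGATG
Complement it base by base (A<->T, C<->G), keeping left-to-right order:
  [0:5] GGTGA -> CCACT
  [5:10] CTCGC -> GAGCG
  [10:15] AGTGA -> TCACT
  [15:17] TG -> AC
Concatenate: CCACTGAGCGTCACTAC (length 17; written aligned with the template, i.e. 3'->5').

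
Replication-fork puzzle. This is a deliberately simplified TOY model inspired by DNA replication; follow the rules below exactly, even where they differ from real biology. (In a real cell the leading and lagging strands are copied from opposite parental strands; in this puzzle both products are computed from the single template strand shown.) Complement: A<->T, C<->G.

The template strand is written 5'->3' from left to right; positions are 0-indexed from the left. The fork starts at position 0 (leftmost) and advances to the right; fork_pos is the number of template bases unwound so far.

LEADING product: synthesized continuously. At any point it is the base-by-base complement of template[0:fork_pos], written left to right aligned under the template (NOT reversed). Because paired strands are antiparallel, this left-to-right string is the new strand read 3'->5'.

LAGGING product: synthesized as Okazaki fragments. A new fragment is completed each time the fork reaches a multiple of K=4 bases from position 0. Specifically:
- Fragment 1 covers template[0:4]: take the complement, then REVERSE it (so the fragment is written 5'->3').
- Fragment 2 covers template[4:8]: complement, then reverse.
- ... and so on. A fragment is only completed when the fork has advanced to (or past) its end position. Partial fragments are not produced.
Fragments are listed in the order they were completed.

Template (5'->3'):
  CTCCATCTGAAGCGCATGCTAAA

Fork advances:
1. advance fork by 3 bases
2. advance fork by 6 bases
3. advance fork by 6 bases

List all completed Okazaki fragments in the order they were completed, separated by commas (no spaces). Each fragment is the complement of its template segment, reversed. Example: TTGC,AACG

Answer: GGAG,AGAT,CTTC

Derivation:
Step 1: advance 3 -> fork_pos = 0 + 3 = 3. Next multiple of 4 is 4 (not reached); still 0 fragment(s).
Step 2: advance 6 -> fork_pos = 3 + 6 = 9. Reached multiple(s) of 4: 4, 8 -> fragments 1-2 completed (2 total).
Step 3: advance 6 -> fork_pos = 9 + 6 = 15. Reached multiple(s) of 4: 12 -> fragment 3 completed (3 total).
Final fork_pos = 15, so 3 fragment(s) are complete. Build each: template segment -> complement -> reverse.
Fragment 1: template[0:4] = CTCC -> complement GAGG -> reversed GGAG
Fragment 2: template[4:8] = ATCT -> complement TAGA -> reversed AGAT
Fragment 3: template[8:12] = GAAG -> complement CTTC -> reversed CTTC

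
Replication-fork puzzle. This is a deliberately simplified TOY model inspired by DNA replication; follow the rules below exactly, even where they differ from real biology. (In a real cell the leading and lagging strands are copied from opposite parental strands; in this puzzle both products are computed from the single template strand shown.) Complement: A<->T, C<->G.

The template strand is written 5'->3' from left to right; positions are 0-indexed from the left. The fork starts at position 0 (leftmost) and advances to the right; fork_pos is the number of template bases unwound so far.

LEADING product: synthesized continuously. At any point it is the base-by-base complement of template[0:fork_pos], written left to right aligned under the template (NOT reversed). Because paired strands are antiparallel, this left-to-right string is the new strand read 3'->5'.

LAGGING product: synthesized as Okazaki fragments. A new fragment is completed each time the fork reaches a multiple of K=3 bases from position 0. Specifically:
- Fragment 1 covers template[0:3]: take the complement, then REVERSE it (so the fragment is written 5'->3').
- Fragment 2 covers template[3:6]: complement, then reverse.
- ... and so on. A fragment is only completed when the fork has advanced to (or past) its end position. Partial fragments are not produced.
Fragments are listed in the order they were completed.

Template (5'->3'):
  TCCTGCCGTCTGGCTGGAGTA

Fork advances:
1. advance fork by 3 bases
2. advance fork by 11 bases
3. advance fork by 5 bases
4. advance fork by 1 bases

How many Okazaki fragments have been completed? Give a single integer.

Answer: 6

Derivation:
Step 1: advance 3 -> fork_pos = 0 + 3 = 3. Reached multiple(s) of 3: 3 -> fragment 1 completed (1 total).
Step 2: advance 11 -> fork_pos = 3 + 11 = 14. Reached multiple(s) of 3: 6, 9, 12 -> fragments 2-4 completed (4 total).
Step 3: advance 5 -> fork_pos = 14 + 5 = 19. Reached multiple(s) of 3: 15, 18 -> fragments 5-6 completed (6 total).
Step 4: advance 1 -> fork_pos = 19 + 1 = 20. Next multiple of 3 is 21 (not reached); still 6 fragment(s).
Check: final fork_pos = 20; the multiples of 3 that are <= 20 are 3..18 -> 20 // 3 = 6 completed fragment(s).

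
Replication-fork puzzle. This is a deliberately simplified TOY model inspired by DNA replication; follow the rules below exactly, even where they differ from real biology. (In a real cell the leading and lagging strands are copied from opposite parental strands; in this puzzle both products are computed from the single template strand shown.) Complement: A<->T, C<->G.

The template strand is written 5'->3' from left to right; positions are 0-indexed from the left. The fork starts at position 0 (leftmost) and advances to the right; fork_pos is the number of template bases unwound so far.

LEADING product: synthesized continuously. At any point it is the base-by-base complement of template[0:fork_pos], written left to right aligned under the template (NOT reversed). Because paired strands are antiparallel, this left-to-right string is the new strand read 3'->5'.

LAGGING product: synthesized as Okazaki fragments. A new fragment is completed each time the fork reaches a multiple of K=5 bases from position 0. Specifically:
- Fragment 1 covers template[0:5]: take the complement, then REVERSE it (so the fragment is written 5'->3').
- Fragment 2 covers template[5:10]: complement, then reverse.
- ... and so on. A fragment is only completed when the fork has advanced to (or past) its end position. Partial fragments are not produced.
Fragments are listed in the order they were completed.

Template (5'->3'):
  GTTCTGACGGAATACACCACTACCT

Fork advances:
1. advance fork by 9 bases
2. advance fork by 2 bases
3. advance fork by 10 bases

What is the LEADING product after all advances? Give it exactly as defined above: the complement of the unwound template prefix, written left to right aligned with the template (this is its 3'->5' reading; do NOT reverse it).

Answer: CAAGACTGCCTTATGTGGTGA

Derivation:
Step 1: advance 9 -> fork_pos = 0 + 9 = 9.
Step 2: advance 2 -> fork_pos = 9 + 2 = 11.
Step 3: advance 10 -> fork_pos = 11 + 10 = 21.
Unwound prefix: template[0:21] = GTTCTGACGGAATACACCACT
Complement it base by base (A<->T, C<->G), keeping left-to-right order:
  [0:5] GTTCT -> CAAGA
  [5:10] GACGG -> CTGCC
  [10:15] AATAC -> TTATG
  [15:20] ACCAC -> TGGTG
  [20:21] T -> A
Concatenate: CAAGACTGCCTTATGTGGTGA (length 21; written aligned with the template, i.e. 3'->5').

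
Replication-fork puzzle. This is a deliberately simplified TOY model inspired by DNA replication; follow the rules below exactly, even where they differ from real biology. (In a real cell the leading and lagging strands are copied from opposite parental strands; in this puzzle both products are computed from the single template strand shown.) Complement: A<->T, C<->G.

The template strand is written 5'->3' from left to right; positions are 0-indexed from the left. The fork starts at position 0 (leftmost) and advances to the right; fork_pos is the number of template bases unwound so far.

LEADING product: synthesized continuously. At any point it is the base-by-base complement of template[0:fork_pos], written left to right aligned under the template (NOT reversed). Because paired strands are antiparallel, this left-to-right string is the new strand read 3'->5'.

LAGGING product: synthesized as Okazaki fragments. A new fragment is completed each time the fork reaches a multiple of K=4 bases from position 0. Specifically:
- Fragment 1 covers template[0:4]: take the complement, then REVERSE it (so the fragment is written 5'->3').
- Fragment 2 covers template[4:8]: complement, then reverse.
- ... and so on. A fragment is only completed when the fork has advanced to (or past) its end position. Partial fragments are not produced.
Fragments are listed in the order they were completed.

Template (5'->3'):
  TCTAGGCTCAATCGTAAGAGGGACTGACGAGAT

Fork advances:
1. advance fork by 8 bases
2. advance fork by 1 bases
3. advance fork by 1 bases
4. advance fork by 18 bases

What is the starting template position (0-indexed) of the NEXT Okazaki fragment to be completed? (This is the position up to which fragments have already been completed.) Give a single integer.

Answer: 28

Derivation:
Step 1: advance 8 -> fork_pos = 0 + 8 = 8. Reached multiple(s) of 4: 4, 8 -> fragments 1-2 completed (2 total).
Step 2: advance 1 -> fork_pos = 8 + 1 = 9. Next multiple of 4 is 12 (not reached); still 2 fragment(s).
Step 3: advance 1 -> fork_pos = 9 + 1 = 10. Next multiple of 4 is 12 (not reached); still 2 fragment(s).
Step 4: advance 18 -> fork_pos = 10 + 18 = 28. Reached multiple(s) of 4: 12, 16, 20, 24, 28 -> fragments 3-7 completed (7 total).
7 fragment(s) completed, covering template[0:28] (7 x 4 = 28). The next fragment, fragment 8, covers template[28:32], so it starts at position 28.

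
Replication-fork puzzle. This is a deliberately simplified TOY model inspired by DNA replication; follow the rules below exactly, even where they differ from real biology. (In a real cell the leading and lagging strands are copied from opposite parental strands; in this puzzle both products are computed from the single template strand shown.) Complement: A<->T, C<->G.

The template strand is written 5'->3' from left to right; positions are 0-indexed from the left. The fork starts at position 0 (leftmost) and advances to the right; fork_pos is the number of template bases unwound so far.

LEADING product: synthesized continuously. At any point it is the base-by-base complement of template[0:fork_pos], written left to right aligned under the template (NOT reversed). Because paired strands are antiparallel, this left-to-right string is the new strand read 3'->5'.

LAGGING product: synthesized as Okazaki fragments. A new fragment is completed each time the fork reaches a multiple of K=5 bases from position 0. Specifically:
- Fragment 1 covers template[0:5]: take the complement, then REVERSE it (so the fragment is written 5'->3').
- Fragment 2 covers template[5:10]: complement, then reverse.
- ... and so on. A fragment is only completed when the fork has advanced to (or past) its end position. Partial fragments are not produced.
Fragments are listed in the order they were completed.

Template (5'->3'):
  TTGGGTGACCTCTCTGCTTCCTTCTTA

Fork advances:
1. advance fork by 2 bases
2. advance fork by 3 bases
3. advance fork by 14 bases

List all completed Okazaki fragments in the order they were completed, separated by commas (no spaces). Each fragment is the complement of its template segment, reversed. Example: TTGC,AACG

Answer: CCCAA,GGTCA,AGAGA

Derivation:
Step 1: advance 2 -> fork_pos = 0 + 2 = 2. Next multiple of 5 is 5 (not reached); still 0 fragment(s).
Step 2: advance 3 -> fork_pos = 2 + 3 = 5. Reached multiple(s) of 5: 5 -> fragment 1 completed (1 total).
Step 3: advance 14 -> fork_pos = 5 + 14 = 19. Reached multiple(s) of 5: 10, 15 -> fragments 2-3 completed (3 total).
Final fork_pos = 19, so 3 fragment(s) are complete. Build each: template segment -> complement -> reverse.
Fragment 1: template[0:5] = TTGGG -> complement AACCC -> reversed CCCAA
Fragment 2: template[5:10] = TGACC -> complement ACTGG -> reversed GGTCA
Fragment 3: template[10:15] = TCTCT -> complement AGAGA -> reversed AGAGA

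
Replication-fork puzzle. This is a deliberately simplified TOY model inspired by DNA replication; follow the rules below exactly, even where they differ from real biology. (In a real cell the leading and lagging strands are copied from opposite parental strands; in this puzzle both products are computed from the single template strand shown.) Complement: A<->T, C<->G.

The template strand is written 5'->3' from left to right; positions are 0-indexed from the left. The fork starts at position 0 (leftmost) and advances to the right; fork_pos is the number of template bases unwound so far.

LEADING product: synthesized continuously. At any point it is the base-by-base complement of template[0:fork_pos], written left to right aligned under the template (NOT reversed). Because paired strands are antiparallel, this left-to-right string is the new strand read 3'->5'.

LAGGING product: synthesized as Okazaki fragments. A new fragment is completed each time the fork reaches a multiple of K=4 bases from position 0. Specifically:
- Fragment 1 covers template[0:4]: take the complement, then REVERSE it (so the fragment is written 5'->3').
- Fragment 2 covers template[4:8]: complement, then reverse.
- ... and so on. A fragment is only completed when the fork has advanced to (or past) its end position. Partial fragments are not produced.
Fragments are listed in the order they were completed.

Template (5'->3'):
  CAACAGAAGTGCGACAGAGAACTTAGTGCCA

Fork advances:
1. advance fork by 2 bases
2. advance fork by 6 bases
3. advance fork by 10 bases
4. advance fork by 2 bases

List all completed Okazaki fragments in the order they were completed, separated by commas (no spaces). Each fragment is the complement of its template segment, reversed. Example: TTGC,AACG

Step 1: advance 2 -> fork_pos = 0 + 2 = 2. Next multiple of 4 is 4 (not reached); still 0 fragment(s).
Step 2: advance 6 -> fork_pos = 2 + 6 = 8. Reached multiple(s) of 4: 4, 8 -> fragments 1-2 completed (2 total).
Step 3: advance 10 -> fork_pos = 8 + 10 = 18. Reached multiple(s) of 4: 12, 16 -> fragments 3-4 completed (4 total).
Step 4: advance 2 -> fork_pos = 18 + 2 = 20. Reached multiple(s) of 4: 20 -> fragment 5 completed (5 total).
Final fork_pos = 20, so 5 fragment(s) are complete. Build each: template segment -> complement -> reverse.
Fragment 1: template[0:4] = CAAC -> complement GTTG -> reversed GTTG
Fragment 2: template[4:8] = AGAA -> complement TCTT -> reversed TTCT
Fragment 3: template[8:12] = GTGC -> complement CACG -> reversed GCAC
Fragment 4: template[12:16] = GACA -> complement CTGT -> reversed TGTC
Fragment 5: template[16:20] = GAGA -> complement CTCT -> reversed TCTC

Answer: GTTG,TTCT,GCAC,TGTC,TCTC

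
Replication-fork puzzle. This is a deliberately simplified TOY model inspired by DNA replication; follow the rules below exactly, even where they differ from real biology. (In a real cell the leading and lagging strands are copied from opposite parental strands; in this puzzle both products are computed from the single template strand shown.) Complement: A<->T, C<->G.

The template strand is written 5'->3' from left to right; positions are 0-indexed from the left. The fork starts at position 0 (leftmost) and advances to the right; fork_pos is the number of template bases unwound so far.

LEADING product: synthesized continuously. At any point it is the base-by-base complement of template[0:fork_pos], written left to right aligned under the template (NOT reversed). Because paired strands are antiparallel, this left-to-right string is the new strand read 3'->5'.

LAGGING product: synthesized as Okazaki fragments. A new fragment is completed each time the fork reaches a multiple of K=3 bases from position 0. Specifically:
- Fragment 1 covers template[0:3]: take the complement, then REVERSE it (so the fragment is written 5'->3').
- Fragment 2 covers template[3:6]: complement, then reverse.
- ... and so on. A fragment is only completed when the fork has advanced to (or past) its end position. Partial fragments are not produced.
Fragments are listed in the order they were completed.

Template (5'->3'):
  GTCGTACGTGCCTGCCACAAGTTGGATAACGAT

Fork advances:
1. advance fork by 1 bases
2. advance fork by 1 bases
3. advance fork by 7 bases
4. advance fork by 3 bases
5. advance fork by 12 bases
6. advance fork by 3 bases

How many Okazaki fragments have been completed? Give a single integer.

Answer: 9

Derivation:
Step 1: advance 1 -> fork_pos = 0 + 1 = 1. Next multiple of 3 is 3 (not reached); still 0 fragment(s).
Step 2: advance 1 -> fork_pos = 1 + 1 = 2. Next multiple of 3 is 3 (not reached); still 0 fragment(s).
Step 3: advance 7 -> fork_pos = 2 + 7 = 9. Reached multiple(s) of 3: 3, 6, 9 -> fragments 1-3 completed (3 total).
Step 4: advance 3 -> fork_pos = 9 + 3 = 12. Reached multiple(s) of 3: 12 -> fragment 4 completed (4 total).
Step 5: advance 12 -> fork_pos = 12 + 12 = 24. Reached multiple(s) of 3: 15, 18, 21, 24 -> fragments 5-8 completed (8 total).
Step 6: advance 3 -> fork_pos = 24 + 3 = 27. Reached multiple(s) of 3: 27 -> fragment 9 completed (9 total).
Check: final fork_pos = 27; the multiples of 3 that are <= 27 are 3..27 -> 27 // 3 = 9 completed fragment(s).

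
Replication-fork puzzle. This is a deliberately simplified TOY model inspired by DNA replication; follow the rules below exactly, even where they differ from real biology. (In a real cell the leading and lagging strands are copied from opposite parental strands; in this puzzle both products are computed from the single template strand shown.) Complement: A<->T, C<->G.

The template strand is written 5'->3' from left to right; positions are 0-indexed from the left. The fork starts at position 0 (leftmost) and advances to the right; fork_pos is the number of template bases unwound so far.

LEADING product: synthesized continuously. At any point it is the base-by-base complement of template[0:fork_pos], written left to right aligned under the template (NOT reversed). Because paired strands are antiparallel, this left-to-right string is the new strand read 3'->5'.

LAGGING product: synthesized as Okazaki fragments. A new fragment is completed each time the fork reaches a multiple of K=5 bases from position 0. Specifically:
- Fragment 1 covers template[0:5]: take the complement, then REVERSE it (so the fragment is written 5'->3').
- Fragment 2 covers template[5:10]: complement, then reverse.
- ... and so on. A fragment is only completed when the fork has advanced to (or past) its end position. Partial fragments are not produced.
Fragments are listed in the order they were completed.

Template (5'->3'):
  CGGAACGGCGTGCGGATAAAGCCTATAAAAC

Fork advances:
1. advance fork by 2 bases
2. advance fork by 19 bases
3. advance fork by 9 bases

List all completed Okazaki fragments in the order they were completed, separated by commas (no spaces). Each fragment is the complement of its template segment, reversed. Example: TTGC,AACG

Step 1: advance 2 -> fork_pos = 0 + 2 = 2. Next multiple of 5 is 5 (not reached); still 0 fragment(s).
Step 2: advance 19 -> fork_pos = 2 + 19 = 21. Reached multiple(s) of 5: 5, 10, 15, 20 -> fragments 1-4 completed (4 total).
Step 3: advance 9 -> fork_pos = 21 + 9 = 30. Reached multiple(s) of 5: 25, 30 -> fragments 5-6 completed (6 total).
Final fork_pos = 30, so 6 fragment(s) are complete. Build each: template segment -> complement -> reverse.
Fragment 1: template[0:5] = CGGAA -> complement GCCTT -> reversed TTCCG
Fragment 2: template[5:10] = CGGCG -> complement GCCGC -> reversed CGCCG
Fragment 3: template[10:15] = TGCGG -> complement ACGCC -> reversed CCGCA
Fragment 4: template[15:20] = ATAAA -> complement TATTT -> reversed TTTAT
Fragment 5: template[20:25] = GCCTA -> complement CGGAT -> reversed TAGGC
Fragment 6: template[25:30] = TAAAA -> complement ATTTT -> reversed TTTTA

Answer: TTCCG,CGCCG,CCGCA,TTTAT,TAGGC,TTTTA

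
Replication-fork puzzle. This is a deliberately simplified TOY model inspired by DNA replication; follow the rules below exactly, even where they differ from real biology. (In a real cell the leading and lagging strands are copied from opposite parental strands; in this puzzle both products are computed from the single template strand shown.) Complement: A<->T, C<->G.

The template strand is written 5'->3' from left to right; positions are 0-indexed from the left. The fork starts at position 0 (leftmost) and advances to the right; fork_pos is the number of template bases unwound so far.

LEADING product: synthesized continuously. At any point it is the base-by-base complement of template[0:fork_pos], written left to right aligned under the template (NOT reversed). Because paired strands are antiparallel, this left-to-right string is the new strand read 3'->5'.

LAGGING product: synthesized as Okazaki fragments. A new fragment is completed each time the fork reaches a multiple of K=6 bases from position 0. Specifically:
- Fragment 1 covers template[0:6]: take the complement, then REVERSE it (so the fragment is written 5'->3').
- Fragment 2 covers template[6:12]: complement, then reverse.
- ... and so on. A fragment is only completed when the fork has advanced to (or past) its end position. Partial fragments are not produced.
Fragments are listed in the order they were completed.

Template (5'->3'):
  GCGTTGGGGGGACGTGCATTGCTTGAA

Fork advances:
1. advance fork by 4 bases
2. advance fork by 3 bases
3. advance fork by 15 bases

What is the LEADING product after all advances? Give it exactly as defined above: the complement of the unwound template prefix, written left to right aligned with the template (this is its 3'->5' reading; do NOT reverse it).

Step 1: advance 4 -> fork_pos = 0 + 4 = 4.
Step 2: advance 3 -> fork_pos = 4 + 3 = 7.
Step 3: advance 15 -> fork_pos = 7 + 15 = 22.
Unwound prefix: template[0:22] = GCGTTGGGGGGACGTGCATTGC
Complement it base by base (A<->T, C<->G), keeping left-to-right order:
  [0:5] GCGTT -> CGCAA
  [5:10] GGGGG -> CCCCC
  [10:15] GACGT -> CTGCA
  [15:20] GCATT -> CGTAA
  [20:22] GC -> CG
Concatenate: CGCAACCCCCCTGCACGTAACG (length 22; written aligned with the template, i.e. 3'->5').

Answer: CGCAACCCCCCTGCACGTAACG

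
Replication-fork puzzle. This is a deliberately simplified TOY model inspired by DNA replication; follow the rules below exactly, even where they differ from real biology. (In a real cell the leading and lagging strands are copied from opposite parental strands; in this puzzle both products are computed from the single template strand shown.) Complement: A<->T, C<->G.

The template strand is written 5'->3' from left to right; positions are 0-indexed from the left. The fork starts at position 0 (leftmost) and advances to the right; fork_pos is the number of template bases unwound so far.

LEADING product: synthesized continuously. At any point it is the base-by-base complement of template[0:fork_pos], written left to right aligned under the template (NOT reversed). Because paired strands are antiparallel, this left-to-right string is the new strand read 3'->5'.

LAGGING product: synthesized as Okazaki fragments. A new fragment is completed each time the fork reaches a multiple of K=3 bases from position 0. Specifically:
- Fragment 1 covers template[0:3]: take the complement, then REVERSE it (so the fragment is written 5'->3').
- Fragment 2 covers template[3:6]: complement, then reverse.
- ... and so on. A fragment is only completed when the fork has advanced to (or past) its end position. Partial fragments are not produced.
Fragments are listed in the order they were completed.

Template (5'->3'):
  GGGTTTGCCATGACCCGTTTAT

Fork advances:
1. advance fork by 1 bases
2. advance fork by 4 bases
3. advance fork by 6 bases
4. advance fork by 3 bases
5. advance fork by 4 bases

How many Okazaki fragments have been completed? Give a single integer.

Answer: 6

Derivation:
Step 1: advance 1 -> fork_pos = 0 + 1 = 1. Next multiple of 3 is 3 (not reached); still 0 fragment(s).
Step 2: advance 4 -> fork_pos = 1 + 4 = 5. Reached multiple(s) of 3: 3 -> fragment 1 completed (1 total).
Step 3: advance 6 -> fork_pos = 5 + 6 = 11. Reached multiple(s) of 3: 6, 9 -> fragments 2-3 completed (3 total).
Step 4: advance 3 -> fork_pos = 11 + 3 = 14. Reached multiple(s) of 3: 12 -> fragment 4 completed (4 total).
Step 5: advance 4 -> fork_pos = 14 + 4 = 18. Reached multiple(s) of 3: 15, 18 -> fragments 5-6 completed (6 total).
Check: final fork_pos = 18; the multiples of 3 that are <= 18 are 3..18 -> 18 // 3 = 6 completed fragment(s).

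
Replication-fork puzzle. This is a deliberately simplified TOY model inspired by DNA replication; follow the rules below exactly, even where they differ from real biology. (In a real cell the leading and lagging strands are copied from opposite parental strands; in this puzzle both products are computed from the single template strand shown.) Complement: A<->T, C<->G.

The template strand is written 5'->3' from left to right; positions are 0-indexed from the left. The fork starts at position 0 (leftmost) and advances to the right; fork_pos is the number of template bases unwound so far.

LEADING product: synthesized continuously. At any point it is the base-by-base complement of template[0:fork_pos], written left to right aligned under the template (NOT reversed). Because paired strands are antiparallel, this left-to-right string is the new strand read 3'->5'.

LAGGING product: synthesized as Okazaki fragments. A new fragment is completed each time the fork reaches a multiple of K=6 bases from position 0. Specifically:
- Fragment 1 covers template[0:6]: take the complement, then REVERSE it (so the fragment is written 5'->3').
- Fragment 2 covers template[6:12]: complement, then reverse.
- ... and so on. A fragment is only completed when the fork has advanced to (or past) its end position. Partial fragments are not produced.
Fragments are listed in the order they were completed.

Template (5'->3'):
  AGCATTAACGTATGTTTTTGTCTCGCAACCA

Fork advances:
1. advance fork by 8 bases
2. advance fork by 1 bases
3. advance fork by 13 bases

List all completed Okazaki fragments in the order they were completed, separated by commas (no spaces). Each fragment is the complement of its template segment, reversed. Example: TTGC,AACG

Step 1: advance 8 -> fork_pos = 0 + 8 = 8. Reached multiple(s) of 6: 6 -> fragment 1 completed (1 total).
Step 2: advance 1 -> fork_pos = 8 + 1 = 9. Next multiple of 6 is 12 (not reached); still 1 fragment(s).
Step 3: advance 13 -> fork_pos = 9 + 13 = 22. Reached multiple(s) of 6: 12, 18 -> fragments 2-3 completed (3 total).
Final fork_pos = 22, so 3 fragment(s) are complete. Build each: template segment -> complement -> reverse.
Fragment 1: template[0:6] = AGCATT -> complement TCGTAA -> reversed AATGCT
Fragment 2: template[6:12] = AACGTA -> complement TTGCAT -> reversed TACGTT
Fragment 3: template[12:18] = TGTTTT -> complement ACAAAA -> reversed AAAACA

Answer: AATGCT,TACGTT,AAAACA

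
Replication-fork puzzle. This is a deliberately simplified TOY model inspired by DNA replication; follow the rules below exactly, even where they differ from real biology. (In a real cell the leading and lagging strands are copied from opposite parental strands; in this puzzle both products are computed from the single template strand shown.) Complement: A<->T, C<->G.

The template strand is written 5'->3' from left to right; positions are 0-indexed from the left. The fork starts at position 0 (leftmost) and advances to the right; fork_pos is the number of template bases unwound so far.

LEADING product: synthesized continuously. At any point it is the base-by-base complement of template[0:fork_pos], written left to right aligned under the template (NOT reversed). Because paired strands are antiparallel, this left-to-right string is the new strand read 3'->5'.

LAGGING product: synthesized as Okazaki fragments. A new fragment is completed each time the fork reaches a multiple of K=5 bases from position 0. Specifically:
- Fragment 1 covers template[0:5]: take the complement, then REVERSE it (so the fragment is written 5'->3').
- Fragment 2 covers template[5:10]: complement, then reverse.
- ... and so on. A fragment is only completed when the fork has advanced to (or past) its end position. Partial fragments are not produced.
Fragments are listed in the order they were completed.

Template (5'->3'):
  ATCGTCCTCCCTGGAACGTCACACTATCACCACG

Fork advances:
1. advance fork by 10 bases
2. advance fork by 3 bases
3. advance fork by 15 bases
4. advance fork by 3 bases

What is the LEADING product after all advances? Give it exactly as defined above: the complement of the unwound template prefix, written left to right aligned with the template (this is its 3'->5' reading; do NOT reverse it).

Step 1: advance 10 -> fork_pos = 0 + 10 = 10.
Step 2: advance 3 -> fork_pos = 10 + 3 = 13.
Step 3: advance 15 -> fork_pos = 13 + 15 = 28.
Step 4: advance 3 -> fork_pos = 28 + 3 = 31.
Unwound prefix: template[0:31] = ATCGTCCTCCCTGGAACGTCACACTATCACC
Complement it base by base (A<->T, C<->G), keeping left-to-right order:
  [0:5] ATCGT -> TAGCA
  [5:10] CCTCC -> GGAGG
  [10:15] CTGGA -> GACCT
  [15:20] ACGTC -> TGCAG
  [20:25] ACACT -> TGTGA
  [25:30] ATCAC -> TAGTG
  [30:31] C -> G
Concatenate: TAGCAGGAGGGACCTTGCAGTGTGATAGTGG (length 31; written aligned with the template, i.e. 3'->5').

Answer: TAGCAGGAGGGACCTTGCAGTGTGATAGTGG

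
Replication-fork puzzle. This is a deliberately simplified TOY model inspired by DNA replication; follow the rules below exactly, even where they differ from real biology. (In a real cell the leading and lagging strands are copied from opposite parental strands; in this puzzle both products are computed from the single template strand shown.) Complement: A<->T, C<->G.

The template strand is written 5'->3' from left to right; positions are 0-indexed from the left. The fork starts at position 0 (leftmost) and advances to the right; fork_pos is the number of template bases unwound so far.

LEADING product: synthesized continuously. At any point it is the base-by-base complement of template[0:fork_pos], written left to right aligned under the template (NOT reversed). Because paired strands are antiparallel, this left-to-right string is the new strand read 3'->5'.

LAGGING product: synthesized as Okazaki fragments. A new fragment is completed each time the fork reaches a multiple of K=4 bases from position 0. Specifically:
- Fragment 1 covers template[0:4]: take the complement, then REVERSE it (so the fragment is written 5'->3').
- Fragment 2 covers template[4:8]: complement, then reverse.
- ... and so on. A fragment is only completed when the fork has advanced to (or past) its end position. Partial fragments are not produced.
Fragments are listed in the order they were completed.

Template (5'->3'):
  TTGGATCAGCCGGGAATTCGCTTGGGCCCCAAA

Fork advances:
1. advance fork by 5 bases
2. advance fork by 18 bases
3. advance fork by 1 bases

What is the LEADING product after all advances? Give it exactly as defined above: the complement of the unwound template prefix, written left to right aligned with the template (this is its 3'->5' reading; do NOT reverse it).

Answer: AACCTAGTCGGCCCTTAAGCGAAC

Derivation:
Step 1: advance 5 -> fork_pos = 0 + 5 = 5.
Step 2: advance 18 -> fork_pos = 5 + 18 = 23.
Step 3: advance 1 -> fork_pos = 23 + 1 = 24.
Unwound prefix: template[0:24] = TTGGATCAGCCGGGAATTCGCTTG
Complement it base by base (A<->T, C<->G), keeping left-to-right order:
  [0:5] TTGGA -> AACCT
  [5:10] TCAGC -> AGTCG
  [10:15] CGGGA -> GCCCT
  [15:20] ATTCG -> TAAGC
  [20:24] CTTG -> GAAC
Concatenate: AACCTAGTCGGCCCTTAAGCGAAC (length 24; written aligned with the template, i.e. 3'->5').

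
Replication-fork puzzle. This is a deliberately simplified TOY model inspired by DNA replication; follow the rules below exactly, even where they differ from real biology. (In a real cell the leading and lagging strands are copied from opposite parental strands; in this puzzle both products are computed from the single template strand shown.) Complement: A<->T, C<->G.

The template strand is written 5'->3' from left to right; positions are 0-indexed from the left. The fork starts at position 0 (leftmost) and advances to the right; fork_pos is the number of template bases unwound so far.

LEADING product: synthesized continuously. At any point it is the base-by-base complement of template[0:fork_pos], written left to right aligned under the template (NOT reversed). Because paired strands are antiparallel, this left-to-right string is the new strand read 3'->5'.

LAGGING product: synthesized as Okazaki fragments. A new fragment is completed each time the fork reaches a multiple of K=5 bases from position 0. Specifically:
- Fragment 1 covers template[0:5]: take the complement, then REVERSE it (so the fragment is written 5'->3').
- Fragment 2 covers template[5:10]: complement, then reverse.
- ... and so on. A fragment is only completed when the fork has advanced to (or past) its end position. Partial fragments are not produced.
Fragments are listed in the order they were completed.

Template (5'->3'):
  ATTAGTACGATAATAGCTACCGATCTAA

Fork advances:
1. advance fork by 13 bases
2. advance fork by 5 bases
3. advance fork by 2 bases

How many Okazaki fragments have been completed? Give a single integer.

Answer: 4

Derivation:
Step 1: advance 13 -> fork_pos = 0 + 13 = 13. Reached multiple(s) of 5: 5, 10 -> fragments 1-2 completed (2 total).
Step 2: advance 5 -> fork_pos = 13 + 5 = 18. Reached multiple(s) of 5: 15 -> fragment 3 completed (3 total).
Step 3: advance 2 -> fork_pos = 18 + 2 = 20. Reached multiple(s) of 5: 20 -> fragment 4 completed (4 total).
Check: final fork_pos = 20; the multiples of 5 that are <= 20 are 5..20 -> 20 // 5 = 4 completed fragment(s).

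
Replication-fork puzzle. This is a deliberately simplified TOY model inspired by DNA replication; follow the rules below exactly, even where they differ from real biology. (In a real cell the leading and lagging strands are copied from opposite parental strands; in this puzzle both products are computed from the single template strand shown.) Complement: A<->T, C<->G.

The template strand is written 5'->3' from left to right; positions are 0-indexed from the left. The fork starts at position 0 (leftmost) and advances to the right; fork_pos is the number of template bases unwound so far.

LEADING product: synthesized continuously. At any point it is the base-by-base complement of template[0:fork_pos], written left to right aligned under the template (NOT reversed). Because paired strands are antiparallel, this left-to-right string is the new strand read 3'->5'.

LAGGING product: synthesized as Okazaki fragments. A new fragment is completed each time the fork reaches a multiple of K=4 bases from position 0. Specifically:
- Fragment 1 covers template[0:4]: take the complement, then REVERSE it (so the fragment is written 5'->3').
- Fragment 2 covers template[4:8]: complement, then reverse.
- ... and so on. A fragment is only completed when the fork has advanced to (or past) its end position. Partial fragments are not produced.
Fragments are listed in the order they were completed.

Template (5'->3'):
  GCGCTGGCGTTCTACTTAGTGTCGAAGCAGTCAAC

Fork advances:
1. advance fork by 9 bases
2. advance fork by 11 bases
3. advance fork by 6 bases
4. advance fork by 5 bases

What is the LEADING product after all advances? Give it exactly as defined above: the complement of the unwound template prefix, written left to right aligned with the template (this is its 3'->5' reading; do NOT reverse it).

Answer: CGCGACCGCAAGATGAATCACAGCTTCGTCA

Derivation:
Step 1: advance 9 -> fork_pos = 0 + 9 = 9.
Step 2: advance 11 -> fork_pos = 9 + 11 = 20.
Step 3: advance 6 -> fork_pos = 20 + 6 = 26.
Step 4: advance 5 -> fork_pos = 26 + 5 = 31.
Unwound prefix: template[0:31] = GCGCTGGCGTTCTACTTAGTGTCGAAGCAGT
Complement it base by base (A<->T, C<->G), keeping left-to-right order:
  [0:5] GCGCT -> CGCGA
  [5:10] GGCGT -> CCGCA
  [10:15] TCTAC -> AGATG
  [15:20] TTAGT -> AATCA
  [20:25] GTCGA -> CAGCT
  [25:30] AGCAG -> TCGTC
  [30:31] T -> A
Concatenate: CGCGACCGCAAGATGAATCACAGCTTCGTCA (length 31; written aligned with the template, i.e. 3'->5').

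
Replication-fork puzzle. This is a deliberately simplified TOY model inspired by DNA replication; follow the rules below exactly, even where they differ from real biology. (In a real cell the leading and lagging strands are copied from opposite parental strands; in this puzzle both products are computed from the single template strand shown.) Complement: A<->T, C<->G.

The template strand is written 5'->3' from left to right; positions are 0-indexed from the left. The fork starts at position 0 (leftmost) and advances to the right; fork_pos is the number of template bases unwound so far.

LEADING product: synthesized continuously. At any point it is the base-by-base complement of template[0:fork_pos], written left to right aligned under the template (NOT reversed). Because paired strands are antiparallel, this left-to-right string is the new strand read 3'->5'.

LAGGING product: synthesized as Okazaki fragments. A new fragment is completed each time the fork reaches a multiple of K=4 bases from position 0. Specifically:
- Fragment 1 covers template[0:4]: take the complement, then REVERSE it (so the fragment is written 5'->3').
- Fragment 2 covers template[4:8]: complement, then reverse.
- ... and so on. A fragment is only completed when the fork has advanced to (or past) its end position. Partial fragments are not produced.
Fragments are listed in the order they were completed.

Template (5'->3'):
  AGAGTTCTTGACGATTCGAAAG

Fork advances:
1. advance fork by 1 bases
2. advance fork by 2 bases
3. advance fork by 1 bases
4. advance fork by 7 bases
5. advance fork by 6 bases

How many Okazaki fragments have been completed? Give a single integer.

Answer: 4

Derivation:
Step 1: advance 1 -> fork_pos = 0 + 1 = 1. Next multiple of 4 is 4 (not reached); still 0 fragment(s).
Step 2: advance 2 -> fork_pos = 1 + 2 = 3. Next multiple of 4 is 4 (not reached); still 0 fragment(s).
Step 3: advance 1 -> fork_pos = 3 + 1 = 4. Reached multiple(s) of 4: 4 -> fragment 1 completed (1 total).
Step 4: advance 7 -> fork_pos = 4 + 7 = 11. Reached multiple(s) of 4: 8 -> fragment 2 completed (2 total).
Step 5: advance 6 -> fork_pos = 11 + 6 = 17. Reached multiple(s) of 4: 12, 16 -> fragments 3-4 completed (4 total).
Check: final fork_pos = 17; the multiples of 4 that are <= 17 are 4..16 -> 17 // 4 = 4 completed fragment(s).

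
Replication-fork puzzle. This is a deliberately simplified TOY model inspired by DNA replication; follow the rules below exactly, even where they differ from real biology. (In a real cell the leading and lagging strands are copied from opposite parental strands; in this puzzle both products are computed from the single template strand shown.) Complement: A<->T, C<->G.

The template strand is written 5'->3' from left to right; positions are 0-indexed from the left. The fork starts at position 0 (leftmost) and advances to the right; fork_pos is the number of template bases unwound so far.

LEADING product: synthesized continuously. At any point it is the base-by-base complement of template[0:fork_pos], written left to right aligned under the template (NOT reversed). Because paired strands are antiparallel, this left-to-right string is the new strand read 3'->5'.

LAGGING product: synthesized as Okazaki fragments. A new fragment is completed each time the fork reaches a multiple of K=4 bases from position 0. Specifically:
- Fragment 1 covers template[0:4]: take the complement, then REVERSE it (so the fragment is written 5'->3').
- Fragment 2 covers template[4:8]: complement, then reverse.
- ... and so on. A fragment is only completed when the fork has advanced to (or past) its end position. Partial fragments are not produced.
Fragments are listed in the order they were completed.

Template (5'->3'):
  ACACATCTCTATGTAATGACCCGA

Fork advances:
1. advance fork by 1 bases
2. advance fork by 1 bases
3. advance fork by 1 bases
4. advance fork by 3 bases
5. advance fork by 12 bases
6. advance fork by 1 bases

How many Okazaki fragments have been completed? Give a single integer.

Answer: 4

Derivation:
Step 1: advance 1 -> fork_pos = 0 + 1 = 1. Next multiple of 4 is 4 (not reached); still 0 fragment(s).
Step 2: advance 1 -> fork_pos = 1 + 1 = 2. Next multiple of 4 is 4 (not reached); still 0 fragment(s).
Step 3: advance 1 -> fork_pos = 2 + 1 = 3. Next multiple of 4 is 4 (not reached); still 0 fragment(s).
Step 4: advance 3 -> fork_pos = 3 + 3 = 6. Reached multiple(s) of 4: 4 -> fragment 1 completed (1 total).
Step 5: advance 12 -> fork_pos = 6 + 12 = 18. Reached multiple(s) of 4: 8, 12, 16 -> fragments 2-4 completed (4 total).
Step 6: advance 1 -> fork_pos = 18 + 1 = 19. Next multiple of 4 is 20 (not reached); still 4 fragment(s).
Check: final fork_pos = 19; the multiples of 4 that are <= 19 are 4..16 -> 19 // 4 = 4 completed fragment(s).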